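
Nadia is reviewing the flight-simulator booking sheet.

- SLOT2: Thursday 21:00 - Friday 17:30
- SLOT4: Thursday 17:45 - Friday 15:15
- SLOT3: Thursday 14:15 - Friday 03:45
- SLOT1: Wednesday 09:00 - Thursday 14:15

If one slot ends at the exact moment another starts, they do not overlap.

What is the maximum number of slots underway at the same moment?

3

Sweep the timeline, counting +1 at each start and −1 at each end (ends before starts at a tie):
Wednesday 09:00 start SLOT1 → 1
Thursday 14:15 end SLOT1 → 0
Thursday 14:15 start SLOT3 → 1
Thursday 17:45 start SLOT4 → 2
Thursday 21:00 start SLOT2 → 3
Friday 03:45 end SLOT3 → 2
Friday 15:15 end SLOT4 → 1
Friday 17:30 end SLOT2 → 0
Peak is 3, at Thursday 21:00 (SLOT2, SLOT3, SLOT4).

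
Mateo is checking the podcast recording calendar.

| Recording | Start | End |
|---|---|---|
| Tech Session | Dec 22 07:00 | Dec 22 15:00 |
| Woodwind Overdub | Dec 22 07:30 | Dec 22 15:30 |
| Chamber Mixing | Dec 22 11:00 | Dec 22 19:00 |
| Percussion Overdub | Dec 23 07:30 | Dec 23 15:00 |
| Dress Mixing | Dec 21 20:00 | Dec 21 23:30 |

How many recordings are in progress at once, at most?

3

Walk through starts and ends in time order (an end at T is processed before a start at T):
Dec 21 20:00 start Dress Mixing → 1
Dec 21 23:30 end Dress Mixing → 0
Dec 22 07:00 start Tech Session → 1
Dec 22 07:30 start Woodwind Overdub → 2
Dec 22 11:00 start Chamber Mixing → 3
Dec 22 15:00 end Tech Session → 2
Dec 22 15:30 end Woodwind Overdub → 1
Dec 22 19:00 end Chamber Mixing → 0
Dec 23 07:30 start Percussion Overdub → 1
Dec 23 15:00 end Percussion Overdub → 0
Peak is 3, at Dec 22 11:00 (Chamber Mixing, Tech Session, Woodwind Overdub).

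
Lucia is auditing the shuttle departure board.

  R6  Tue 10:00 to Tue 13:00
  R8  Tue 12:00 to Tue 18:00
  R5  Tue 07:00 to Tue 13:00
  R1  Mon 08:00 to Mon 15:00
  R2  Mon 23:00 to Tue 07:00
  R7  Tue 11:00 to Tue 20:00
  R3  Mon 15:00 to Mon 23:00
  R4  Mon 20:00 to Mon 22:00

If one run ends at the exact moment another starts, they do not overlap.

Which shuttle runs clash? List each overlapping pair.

Sorted by start: R1, R3, R4, R2, R5, R6, R7, R8.
R3 starts exactly when R1 ends (back-to-back, no overlap), so R1 has no further overlaps.
R4 starts before R3 ends → R3 and R4 overlap.
R2 starts exactly when R3 ends (back-to-back, no overlap), so R3 has no further overlaps.
R2 starts after R4 ends, so R4 has no further overlaps.
R5 starts exactly when R2 ends (back-to-back, no overlap), so R2 has no further overlaps.
R6 starts before R5 ends → R5 and R6 overlap.
R7 starts before R5 ends → R5 and R7 overlap.
R8 starts before R5 ends → R5 and R8 overlap.
R7 starts before R6 ends → R6 and R7 overlap.
R8 starts before R6 ends → R6 and R8 overlap.
R8 starts before R7 ends → R7 and R8 overlap.

R3 & R4, R5 & R6, R5 & R7, R5 & R8, R6 & R7, R6 & R8, R7 & R8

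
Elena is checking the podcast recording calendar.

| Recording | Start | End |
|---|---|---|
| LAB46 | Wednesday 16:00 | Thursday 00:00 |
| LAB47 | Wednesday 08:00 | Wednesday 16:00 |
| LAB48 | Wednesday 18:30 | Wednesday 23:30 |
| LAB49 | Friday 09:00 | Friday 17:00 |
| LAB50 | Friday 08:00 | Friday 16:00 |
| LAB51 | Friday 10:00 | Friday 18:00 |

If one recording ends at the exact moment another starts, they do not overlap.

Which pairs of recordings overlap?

Check each pair: they overlap iff neither finishes before the other starts.
Sorted by start: LAB47, LAB46, LAB48, LAB50, LAB49, LAB51.
LAB46 starts exactly when LAB47 ends (back-to-back, no overlap), so nothing later overlaps LAB47 either.
LAB48 starts before LAB46 ends → LAB46 and LAB48 overlap.
LAB50 starts after LAB46 ends, so nothing later overlaps LAB46 either.
LAB50 starts after LAB48 ends, so nothing later overlaps LAB48 either.
LAB49 starts before LAB50 ends → LAB50 and LAB49 overlap.
LAB51 starts before LAB50 ends → LAB50 and LAB51 overlap.
LAB51 starts before LAB49 ends → LAB49 and LAB51 overlap.

LAB46 & LAB48, LAB49 & LAB50, LAB49 & LAB51, LAB50 & LAB51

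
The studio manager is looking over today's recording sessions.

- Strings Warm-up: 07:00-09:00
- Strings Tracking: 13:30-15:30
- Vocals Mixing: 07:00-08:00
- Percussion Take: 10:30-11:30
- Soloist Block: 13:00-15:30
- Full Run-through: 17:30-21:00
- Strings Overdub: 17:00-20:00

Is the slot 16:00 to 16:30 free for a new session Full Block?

Yes — the slot is free

Strings Warm-up: ends 09:00 at or before Full Block starts 16:00 → clear.
Vocals Mixing: ends 08:00 at or before Full Block starts 16:00 → clear.
Percussion Take: ends 11:30 at or before Full Block starts 16:00 → clear.
Soloist Block: ends 15:30 at or before Full Block starts 16:00 → clear.
Strings Tracking: ends 15:30 at or before Full Block starts 16:00 → clear.
Strings Overdub: starts 17:00 at or after Full Block ends 16:30 → clear.
Full Run-through: starts 17:30 at or after Full Block ends 16:30 → clear.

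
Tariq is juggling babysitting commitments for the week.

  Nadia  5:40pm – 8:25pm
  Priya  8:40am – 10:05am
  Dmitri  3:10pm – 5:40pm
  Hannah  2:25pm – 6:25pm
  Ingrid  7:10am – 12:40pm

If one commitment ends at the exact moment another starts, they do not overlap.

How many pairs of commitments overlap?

3

Sorted by start: Ingrid, Priya, Hannah, Dmitri, Nadia.
Priya starts before Ingrid ends → Ingrid and Priya overlap.
Hannah starts after Ingrid ends, so nothing later overlaps Ingrid either.
Hannah starts after Priya ends, so nothing later overlaps Priya either.
Dmitri starts before Hannah ends → Hannah and Dmitri overlap.
Nadia starts before Hannah ends → Hannah and Nadia overlap.
Nadia starts exactly when Dmitri ends (back-to-back, no overlap).
Overlapping pairs: Dmitri & Hannah, Hannah & Nadia, Ingrid & Priya — 3 in total.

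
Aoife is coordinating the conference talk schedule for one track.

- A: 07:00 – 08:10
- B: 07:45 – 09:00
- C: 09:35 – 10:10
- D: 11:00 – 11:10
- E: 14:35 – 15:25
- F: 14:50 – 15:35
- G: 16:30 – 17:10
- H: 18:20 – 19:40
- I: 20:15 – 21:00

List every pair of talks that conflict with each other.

A & B, E & F

Check each pair: they overlap iff neither finishes before the other starts.
Sorted by start: A, B, C, D, E, F, G, H, I.
B starts before A ends → A and B overlap.
C starts after A ends, so A has no further overlaps.
C starts after B ends, so B has no further overlaps.
D starts after C ends, so C has no further overlaps.
E starts after D ends, so D has no further overlaps.
F starts before E ends → E and F overlap.
G starts after E ends, so E has no further overlaps.
G starts after F ends, so F has no further overlaps.
H starts after G ends, so G has no further overlaps.
I starts after H ends.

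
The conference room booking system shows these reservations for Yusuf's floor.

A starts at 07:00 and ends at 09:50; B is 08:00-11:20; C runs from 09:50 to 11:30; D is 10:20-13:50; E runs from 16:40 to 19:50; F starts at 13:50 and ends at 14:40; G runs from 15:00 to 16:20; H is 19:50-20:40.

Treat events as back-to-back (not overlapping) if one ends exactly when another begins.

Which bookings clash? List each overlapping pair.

A & B, B & C, B & D, C & D

Sorted by start: A, B, C, D, F, G, E, H.
B starts before A ends → A and B overlap.
C starts exactly when A ends (back-to-back, no overlap), so A has no further overlaps.
C starts before B ends → B and C overlap.
D starts before B ends → B and D overlap.
F starts after B ends, so B has no further overlaps.
D starts before C ends → C and D overlap.
F starts after C ends, so C has no further overlaps.
F starts exactly when D ends (back-to-back, no overlap), so D has no further overlaps.
G starts after F ends, so F has no further overlaps.
E starts after G ends, so G has no further overlaps.
H starts exactly when E ends (back-to-back, no overlap).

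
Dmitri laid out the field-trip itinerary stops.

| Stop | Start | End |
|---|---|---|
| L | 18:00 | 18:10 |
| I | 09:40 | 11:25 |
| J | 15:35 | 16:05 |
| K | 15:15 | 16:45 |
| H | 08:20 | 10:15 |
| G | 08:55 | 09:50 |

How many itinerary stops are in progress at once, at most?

3

Sweep the timeline, counting +1 at each start and −1 at each end (ends before starts at a tie):
08:20 start H → 1
08:55 start G → 2
09:40 start I → 3
09:50 end G → 2
10:15 end H → 1
11:25 end I → 0
15:15 start K → 1
15:35 start J → 2
16:05 end J → 1
16:45 end K → 0
18:00 start L → 1
18:10 end L → 0
Peak is 3, at 09:40 (G, H, I).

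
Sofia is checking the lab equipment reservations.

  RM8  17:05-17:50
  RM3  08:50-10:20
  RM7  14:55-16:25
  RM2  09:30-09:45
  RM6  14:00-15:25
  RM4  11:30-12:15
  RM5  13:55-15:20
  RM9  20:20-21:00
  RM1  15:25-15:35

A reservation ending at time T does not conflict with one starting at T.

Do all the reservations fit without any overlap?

No

Two intervals overlap when each starts before the other ends.
Sorted by start: RM3, RM2, RM4, RM5, RM6, RM7, RM1, RM8, RM9.
RM2 starts before RM3 ends → RM3 and RM2 overlap.
That's a conflict, so the schedule is not conflict-free.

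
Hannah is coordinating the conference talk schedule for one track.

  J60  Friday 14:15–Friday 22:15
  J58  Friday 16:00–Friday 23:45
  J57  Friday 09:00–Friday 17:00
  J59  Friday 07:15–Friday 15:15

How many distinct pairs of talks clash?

Sorted by start: J59, J57, J60, J58.
J57 starts before J59 ends → J59 and J57 overlap.
J60 starts before J59 ends → J59 and J60 overlap.
J58 starts after J59 ends.
J60 starts before J57 ends → J57 and J60 overlap.
J58 starts before J57 ends → J57 and J58 overlap.
J58 starts before J60 ends → J60 and J58 overlap.
Overlapping pairs: J57 & J58, J57 & J59, J57 & J60, J58 & J60, J59 & J60 — 5 in total.

5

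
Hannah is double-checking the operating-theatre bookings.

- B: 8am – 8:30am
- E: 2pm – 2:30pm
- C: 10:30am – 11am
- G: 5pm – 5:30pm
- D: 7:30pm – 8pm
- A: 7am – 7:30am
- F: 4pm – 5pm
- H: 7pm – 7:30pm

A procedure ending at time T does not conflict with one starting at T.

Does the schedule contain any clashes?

No

Check each pair: they overlap iff neither finishes before the other starts.
Sorted by start: A, B, C, E, F, G, H, D.
B starts after A ends — done with A.
C starts after B ends — done with B.
E starts after C ends — done with C.
F starts after E ends — done with E.
G starts exactly when F ends (back-to-back, no overlap) — done with F.
H starts after G ends — done with G.
D starts exactly when H ends (back-to-back, no overlap).
Every pair is clear; the schedule has no overlaps.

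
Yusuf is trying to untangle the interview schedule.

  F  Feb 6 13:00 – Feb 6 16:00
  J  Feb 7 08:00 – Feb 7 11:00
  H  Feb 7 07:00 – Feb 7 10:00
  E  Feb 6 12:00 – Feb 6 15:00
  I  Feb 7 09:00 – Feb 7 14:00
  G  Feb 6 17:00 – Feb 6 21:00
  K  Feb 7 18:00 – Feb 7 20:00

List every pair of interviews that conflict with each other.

E & F, H & I, H & J, I & J

Two intervals overlap when each starts before the other ends.
Sorted by start: E, F, G, H, J, I, K.
F starts before E ends → E and F overlap.
G starts after E ends, so E has no further overlaps.
G starts after F ends, so F has no further overlaps.
H starts after G ends, so G has no further overlaps.
J starts before H ends → H and J overlap.
I starts before H ends → H and I overlap.
K starts after H ends.
I starts before J ends → J and I overlap.
K starts after J ends.
K starts after I ends.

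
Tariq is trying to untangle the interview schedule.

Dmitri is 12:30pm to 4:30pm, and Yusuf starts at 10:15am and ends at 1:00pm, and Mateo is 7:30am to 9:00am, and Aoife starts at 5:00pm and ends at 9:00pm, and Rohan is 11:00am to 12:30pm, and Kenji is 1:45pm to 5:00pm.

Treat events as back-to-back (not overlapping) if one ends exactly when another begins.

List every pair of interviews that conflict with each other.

Sorted by start: Mateo, Yusuf, Rohan, Dmitri, Kenji, Aoife.
Yusuf starts after Mateo ends — done with Mateo.
Rohan starts before Yusuf ends → Yusuf and Rohan overlap.
Dmitri starts before Yusuf ends → Yusuf and Dmitri overlap.
Kenji starts after Yusuf ends — done with Yusuf.
Dmitri starts exactly when Rohan ends (back-to-back, no overlap) — done with Rohan.
Kenji starts before Dmitri ends → Dmitri and Kenji overlap.
Aoife starts after Dmitri ends.
Aoife starts exactly when Kenji ends (back-to-back, no overlap).

Dmitri & Kenji, Dmitri & Yusuf, Rohan & Yusuf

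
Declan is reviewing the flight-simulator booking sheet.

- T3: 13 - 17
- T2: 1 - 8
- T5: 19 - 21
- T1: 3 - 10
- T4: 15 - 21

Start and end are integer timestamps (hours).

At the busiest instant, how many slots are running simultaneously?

2

Sweep the timeline, counting +1 at each start and −1 at each end (ends before starts at a tie):
1 start T2 → 1
3 start T1 → 2
8 end T2 → 1
10 end T1 → 0
13 start T3 → 1
15 start T4 → 2
17 end T3 → 1
19 start T5 → 2
21 end T4 → 1
21 end T5 → 0
Peak is 2, at 3 (T1, T2).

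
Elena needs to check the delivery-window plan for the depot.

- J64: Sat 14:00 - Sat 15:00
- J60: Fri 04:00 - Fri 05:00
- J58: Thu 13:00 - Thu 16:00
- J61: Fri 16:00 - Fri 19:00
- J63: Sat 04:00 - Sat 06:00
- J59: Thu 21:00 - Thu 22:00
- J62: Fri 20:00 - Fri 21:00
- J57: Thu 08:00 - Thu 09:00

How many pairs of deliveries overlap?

Sorted by start: J57, J58, J59, J60, J61, J62, J63, J64.
J58 starts after J57 ends; J57 is clear from here.
J59 starts after J58 ends; J58 is clear from here.
J60 starts after J59 ends; J59 is clear from here.
J61 starts after J60 ends; J60 is clear from here.
J62 starts after J61 ends; J61 is clear from here.
J63 starts after J62 ends; J62 is clear from here.
J64 starts after J63 ends.
No pair overlaps.

0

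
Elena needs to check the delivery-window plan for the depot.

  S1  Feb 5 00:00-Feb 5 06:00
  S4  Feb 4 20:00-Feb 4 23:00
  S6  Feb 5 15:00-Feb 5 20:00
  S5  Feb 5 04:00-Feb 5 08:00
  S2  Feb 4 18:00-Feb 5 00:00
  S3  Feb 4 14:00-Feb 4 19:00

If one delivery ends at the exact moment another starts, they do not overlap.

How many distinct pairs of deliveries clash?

3

Sorted by start: S3, S2, S4, S1, S5, S6.
S2 starts before S3 ends → S3 and S2 overlap.
S4 starts after S3 ends; S3 is clear from here.
S4 starts before S2 ends → S2 and S4 overlap.
S1 starts exactly when S2 ends (back-to-back, no overlap); S2 is clear from here.
S1 starts after S4 ends; S4 is clear from here.
S5 starts before S1 ends → S1 and S5 overlap.
S6 starts after S1 ends.
S6 starts after S5 ends.
Overlapping pairs: S1 & S5, S2 & S3, S2 & S4 — 3 in total.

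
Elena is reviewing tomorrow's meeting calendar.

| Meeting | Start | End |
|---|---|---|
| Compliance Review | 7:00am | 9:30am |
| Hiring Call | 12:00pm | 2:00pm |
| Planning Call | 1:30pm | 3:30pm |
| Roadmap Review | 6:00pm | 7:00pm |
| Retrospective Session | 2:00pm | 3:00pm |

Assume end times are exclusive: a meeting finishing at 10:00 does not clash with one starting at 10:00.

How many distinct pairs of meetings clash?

2

Check each pair: they overlap iff neither finishes before the other starts.
Sorted by start: Compliance Review, Hiring Call, Planning Call, Retrospective Session, Roadmap Review.
Hiring Call starts after Compliance Review ends, so Compliance Review has no further overlaps.
Planning Call starts before Hiring Call ends → Hiring Call and Planning Call overlap.
Retrospective Session starts exactly when Hiring Call ends (back-to-back, no overlap), so Hiring Call has no further overlaps.
Retrospective Session starts before Planning Call ends → Planning Call and Retrospective Session overlap.
Roadmap Review starts after Planning Call ends.
Roadmap Review starts after Retrospective Session ends.
Overlapping pairs: Hiring Call & Planning Call, Planning Call & Retrospective Session — 2 in total.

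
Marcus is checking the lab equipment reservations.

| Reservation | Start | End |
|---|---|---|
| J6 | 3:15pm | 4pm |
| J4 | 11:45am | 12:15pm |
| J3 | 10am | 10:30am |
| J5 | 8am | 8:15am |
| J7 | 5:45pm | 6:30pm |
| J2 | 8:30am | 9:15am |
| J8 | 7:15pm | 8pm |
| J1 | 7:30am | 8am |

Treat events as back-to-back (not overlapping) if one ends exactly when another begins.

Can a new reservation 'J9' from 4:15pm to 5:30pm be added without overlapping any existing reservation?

J1: ends 8am at or before J9 starts 4:15pm → clear.
J5: ends 8:15am at or before J9 starts 4:15pm → clear.
J2: ends 9:15am at or before J9 starts 4:15pm → clear.
J3: ends 10:30am at or before J9 starts 4:15pm → clear.
J4: ends 12:15pm at or before J9 starts 4:15pm → clear.
J6: ends 4pm at or before J9 starts 4:15pm → clear.
J7: starts 5:45pm at or after J9 ends 5:30pm → clear.
J8: starts 7:15pm at or after J9 ends 5:30pm → clear.

Yes — the slot is free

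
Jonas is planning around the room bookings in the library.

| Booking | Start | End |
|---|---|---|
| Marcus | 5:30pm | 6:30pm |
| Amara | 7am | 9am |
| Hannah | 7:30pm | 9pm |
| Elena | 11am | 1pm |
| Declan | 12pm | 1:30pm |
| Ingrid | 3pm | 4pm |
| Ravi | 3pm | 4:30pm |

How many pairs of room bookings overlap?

2

Sorted by start: Amara, Elena, Declan, Ravi, Ingrid, Marcus, Hannah.
Elena starts after Amara ends; Amara is clear from here.
Declan starts before Elena ends → Elena and Declan overlap.
Ravi starts after Elena ends; Elena is clear from here.
Ravi starts after Declan ends; Declan is clear from here.
Ingrid starts before Ravi ends → Ravi and Ingrid overlap.
Marcus starts after Ravi ends; Ravi is clear from here.
Marcus starts after Ingrid ends; Ingrid is clear from here.
Hannah starts after Marcus ends.
Overlapping pairs: Declan & Elena, Ingrid & Ravi — 2 in total.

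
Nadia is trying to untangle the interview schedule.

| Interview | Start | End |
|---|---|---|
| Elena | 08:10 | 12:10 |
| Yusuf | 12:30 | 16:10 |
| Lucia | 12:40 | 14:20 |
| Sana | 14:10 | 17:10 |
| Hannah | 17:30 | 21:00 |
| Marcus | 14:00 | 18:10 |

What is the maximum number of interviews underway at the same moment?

Sort all start/end points and keep a running count:
08:10 start Elena → 1
12:10 end Elena → 0
12:30 start Yusuf → 1
12:40 start Lucia → 2
14:00 start Marcus → 3
14:10 start Sana → 4
14:20 end Lucia → 3
16:10 end Yusuf → 2
17:10 end Sana → 1
17:30 start Hannah → 2
18:10 end Marcus → 1
21:00 end Hannah → 0
Peak is 4, at 14:10 (Lucia, Marcus, Sana, Yusuf).

4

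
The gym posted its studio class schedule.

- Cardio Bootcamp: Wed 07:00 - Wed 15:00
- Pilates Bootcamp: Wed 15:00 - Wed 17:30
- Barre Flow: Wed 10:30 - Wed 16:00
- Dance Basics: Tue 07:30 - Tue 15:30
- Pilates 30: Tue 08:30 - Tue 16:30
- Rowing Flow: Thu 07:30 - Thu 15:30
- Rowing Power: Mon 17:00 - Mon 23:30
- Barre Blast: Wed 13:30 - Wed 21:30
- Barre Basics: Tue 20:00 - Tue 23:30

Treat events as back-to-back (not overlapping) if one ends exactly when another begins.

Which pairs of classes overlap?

Check each pair: they overlap iff neither finishes before the other starts.
Sorted by start: Rowing Power, Dance Basics, Pilates 30, Barre Basics, Cardio Bootcamp, Barre Flow, Barre Blast, Pilates Bootcamp, Rowing Flow.
Dance Basics starts after Rowing Power ends — done with Rowing Power.
Pilates 30 starts before Dance Basics ends → Dance Basics and Pilates 30 overlap.
Barre Basics starts after Dance Basics ends — done with Dance Basics.
Barre Basics starts after Pilates 30 ends — done with Pilates 30.
Cardio Bootcamp starts after Barre Basics ends — done with Barre Basics.
Barre Flow starts before Cardio Bootcamp ends → Cardio Bootcamp and Barre Flow overlap.
Barre Blast starts before Cardio Bootcamp ends → Cardio Bootcamp and Barre Blast overlap.
Pilates Bootcamp starts exactly when Cardio Bootcamp ends (back-to-back, no overlap) — done with Cardio Bootcamp.
Barre Blast starts before Barre Flow ends → Barre Flow and Barre Blast overlap.
Pilates Bootcamp starts before Barre Flow ends → Barre Flow and Pilates Bootcamp overlap.
Rowing Flow starts after Barre Flow ends.
Pilates Bootcamp starts before Barre Blast ends → Barre Blast and Pilates Bootcamp overlap.
Rowing Flow starts after Barre Blast ends.
Rowing Flow starts after Pilates Bootcamp ends.

Barre Blast & Barre Flow, Barre Blast & Cardio Bootcamp, Barre Blast & Pilates Bootcamp, Barre Flow & Cardio Bootcamp, Barre Flow & Pilates Bootcamp, Dance Basics & Pilates 30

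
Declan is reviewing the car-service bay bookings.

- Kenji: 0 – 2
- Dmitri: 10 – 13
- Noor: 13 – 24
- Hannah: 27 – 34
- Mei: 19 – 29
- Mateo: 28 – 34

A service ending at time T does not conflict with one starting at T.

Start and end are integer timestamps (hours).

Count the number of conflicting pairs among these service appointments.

4

Check each pair: they overlap iff neither finishes before the other starts.
Sorted by start: Kenji, Dmitri, Noor, Mei, Hannah, Mateo.
Dmitri starts after Kenji ends; Kenji is clear from here.
Noor starts exactly when Dmitri ends (back-to-back, no overlap); Dmitri is clear from here.
Mei starts before Noor ends → Noor and Mei overlap.
Hannah starts after Noor ends; Noor is clear from here.
Hannah starts before Mei ends → Mei and Hannah overlap.
Mateo starts before Mei ends → Mei and Mateo overlap.
Mateo starts before Hannah ends → Hannah and Mateo overlap.
Overlapping pairs: Hannah & Mateo, Hannah & Mei, Mateo & Mei, Mei & Noor — 4 in total.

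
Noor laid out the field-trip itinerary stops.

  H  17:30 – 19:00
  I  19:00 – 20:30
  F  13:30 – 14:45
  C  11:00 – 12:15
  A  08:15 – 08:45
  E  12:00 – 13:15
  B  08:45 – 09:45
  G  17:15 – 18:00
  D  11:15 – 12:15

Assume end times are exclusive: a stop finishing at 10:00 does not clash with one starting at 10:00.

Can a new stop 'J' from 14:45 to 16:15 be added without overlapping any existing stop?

A: ends 08:45 at or before J starts 14:45 → clear.
B: ends 09:45 at or before J starts 14:45 → clear.
C: ends 12:15 at or before J starts 14:45 → clear.
D: ends 12:15 at or before J starts 14:45 → clear.
E: ends 13:15 at or before J starts 14:45 → clear.
F: ends 14:45 at or before J starts 14:45 → clear.
G: starts 17:15 at or after J ends 16:15 → clear.
H: starts 17:30 at or after J ends 16:15 → clear.
I: starts 19:00 at or after J ends 16:15 → clear.

Yes — the slot is free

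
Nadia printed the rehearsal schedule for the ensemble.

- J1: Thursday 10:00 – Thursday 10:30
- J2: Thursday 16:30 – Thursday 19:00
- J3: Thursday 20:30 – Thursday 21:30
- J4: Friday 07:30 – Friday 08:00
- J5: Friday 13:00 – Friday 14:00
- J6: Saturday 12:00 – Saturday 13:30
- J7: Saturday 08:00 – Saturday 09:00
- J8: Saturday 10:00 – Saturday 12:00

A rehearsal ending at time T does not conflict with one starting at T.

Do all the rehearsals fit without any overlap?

Yes

Sorted by start: J1, J2, J3, J4, J5, J7, J8, J6.
J2 starts after J1 ends; J1 is clear from here.
J3 starts after J2 ends; J2 is clear from here.
J4 starts after J3 ends; J3 is clear from here.
J5 starts after J4 ends; J4 is clear from here.
J7 starts after J5 ends; J5 is clear from here.
J8 starts after J7 ends; J7 is clear from here.
J6 starts exactly when J8 ends (back-to-back, no overlap).
Every pair is clear; the schedule has no overlaps.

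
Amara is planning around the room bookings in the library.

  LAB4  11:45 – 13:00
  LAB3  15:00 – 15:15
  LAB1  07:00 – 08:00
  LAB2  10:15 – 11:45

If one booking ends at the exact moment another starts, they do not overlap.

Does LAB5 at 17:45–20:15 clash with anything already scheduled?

No — it doesn't clash with anything

LAB1: ends 08:00 at or before LAB5 starts 17:45 → clear.
LAB2: ends 11:45 at or before LAB5 starts 17:45 → clear.
LAB4: ends 13:00 at or before LAB5 starts 17:45 → clear.
LAB3: ends 15:15 at or before LAB5 starts 17:45 → clear.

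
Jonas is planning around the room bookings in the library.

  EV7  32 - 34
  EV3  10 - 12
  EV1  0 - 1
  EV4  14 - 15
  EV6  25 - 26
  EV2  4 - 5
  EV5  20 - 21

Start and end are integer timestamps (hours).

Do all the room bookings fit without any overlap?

Yes

Sorted by start: EV1, EV2, EV3, EV4, EV5, EV6, EV7.
EV2 starts after EV1 ends — done with EV1.
EV3 starts after EV2 ends — done with EV2.
EV4 starts after EV3 ends — done with EV3.
EV5 starts after EV4 ends — done with EV4.
EV6 starts after EV5 ends — done with EV5.
EV7 starts after EV6 ends.
Every pair is clear; the schedule has no overlaps.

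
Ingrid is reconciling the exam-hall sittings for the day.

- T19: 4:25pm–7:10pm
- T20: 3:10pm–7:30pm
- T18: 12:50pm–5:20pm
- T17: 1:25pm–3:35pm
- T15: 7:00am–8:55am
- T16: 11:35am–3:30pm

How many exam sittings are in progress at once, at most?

4

Sweep the timeline, counting +1 at each start and −1 at each end (ends before starts at a tie):
7:00am start T15 → 1
8:55am end T15 → 0
11:35am start T16 → 1
12:50pm start T18 → 2
1:25pm start T17 → 3
3:10pm start T20 → 4
3:30pm end T16 → 3
3:35pm end T17 → 2
4:25pm start T19 → 3
5:20pm end T18 → 2
7:10pm end T19 → 1
7:30pm end T20 → 0
Peak is 4, at 3:10pm (T16, T17, T18, T20).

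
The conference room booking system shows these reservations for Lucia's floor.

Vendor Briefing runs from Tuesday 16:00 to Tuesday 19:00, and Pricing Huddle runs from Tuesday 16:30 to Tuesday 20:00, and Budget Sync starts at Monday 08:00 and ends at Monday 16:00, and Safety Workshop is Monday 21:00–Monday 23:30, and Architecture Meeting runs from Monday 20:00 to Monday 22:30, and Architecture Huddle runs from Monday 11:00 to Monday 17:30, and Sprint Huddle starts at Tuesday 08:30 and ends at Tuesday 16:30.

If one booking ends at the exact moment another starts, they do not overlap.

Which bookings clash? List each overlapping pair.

Sorted by start: Budget Sync, Architecture Huddle, Architecture Meeting, Safety Workshop, Sprint Huddle, Vendor Briefing, Pricing Huddle.
Architecture Huddle starts before Budget Sync ends → Budget Sync and Architecture Huddle overlap.
Architecture Meeting starts after Budget Sync ends — done with Budget Sync.
Architecture Meeting starts after Architecture Huddle ends — done with Architecture Huddle.
Safety Workshop starts before Architecture Meeting ends → Architecture Meeting and Safety Workshop overlap.
Sprint Huddle starts after Architecture Meeting ends — done with Architecture Meeting.
Sprint Huddle starts after Safety Workshop ends — done with Safety Workshop.
Vendor Briefing starts before Sprint Huddle ends → Sprint Huddle and Vendor Briefing overlap.
Pricing Huddle starts exactly when Sprint Huddle ends (back-to-back, no overlap).
Pricing Huddle starts before Vendor Briefing ends → Vendor Briefing and Pricing Huddle overlap.

Architecture Huddle & Budget Sync, Architecture Meeting & Safety Workshop, Pricing Huddle & Vendor Briefing, Sprint Huddle & Vendor Briefing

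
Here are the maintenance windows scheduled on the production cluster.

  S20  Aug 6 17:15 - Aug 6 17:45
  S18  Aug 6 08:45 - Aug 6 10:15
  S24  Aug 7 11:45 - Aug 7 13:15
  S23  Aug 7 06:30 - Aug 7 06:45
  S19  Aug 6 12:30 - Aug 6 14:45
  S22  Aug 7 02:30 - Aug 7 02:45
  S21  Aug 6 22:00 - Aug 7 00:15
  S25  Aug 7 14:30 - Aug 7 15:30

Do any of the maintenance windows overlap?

No

Two intervals overlap when each starts before the other ends.
Sorted by start: S18, S19, S20, S21, S22, S23, S24, S25.
S19 starts after S18 ends — done with S18.
S20 starts after S19 ends — done with S19.
S21 starts after S20 ends — done with S20.
S22 starts after S21 ends — done with S21.
S23 starts after S22 ends — done with S22.
S24 starts after S23 ends — done with S23.
S25 starts after S24 ends.
Every pair is clear; the schedule has no overlaps.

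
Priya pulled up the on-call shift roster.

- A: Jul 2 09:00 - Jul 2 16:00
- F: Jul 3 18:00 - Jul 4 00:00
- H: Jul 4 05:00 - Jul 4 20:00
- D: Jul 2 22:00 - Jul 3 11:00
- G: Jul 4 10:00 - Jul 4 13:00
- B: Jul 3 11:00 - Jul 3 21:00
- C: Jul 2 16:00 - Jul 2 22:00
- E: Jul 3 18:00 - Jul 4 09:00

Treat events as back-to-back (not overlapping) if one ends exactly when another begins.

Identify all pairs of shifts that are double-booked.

Sorted by start: A, C, D, B, E, F, H, G.
C starts exactly when A ends (back-to-back, no overlap), so nothing later overlaps A either.
D starts exactly when C ends (back-to-back, no overlap), so nothing later overlaps C either.
B starts exactly when D ends (back-to-back, no overlap), so nothing later overlaps D either.
E starts before B ends → B and E overlap.
F starts before B ends → B and F overlap.
H starts after B ends, so nothing later overlaps B either.
F starts before E ends → E and F overlap.
H starts before E ends → E and H overlap.
G starts after E ends.
H starts after F ends, so nothing later overlaps F either.
G starts before H ends → H and G overlap.

B & E, B & F, E & F, E & H, G & H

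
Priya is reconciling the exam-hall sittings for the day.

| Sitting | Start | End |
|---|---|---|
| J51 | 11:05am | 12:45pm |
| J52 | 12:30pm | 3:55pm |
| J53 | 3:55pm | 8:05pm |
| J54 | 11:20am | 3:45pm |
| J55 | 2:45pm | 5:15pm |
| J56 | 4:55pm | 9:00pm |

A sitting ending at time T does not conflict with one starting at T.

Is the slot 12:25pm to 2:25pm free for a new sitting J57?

J51: starts 11:05am before J57 ends 2:25pm, and ends 12:45pm after J57 starts 12:25pm → overlap.
J54: starts 11:20am before J57 ends 2:25pm, and ends 3:45pm after J57 starts 12:25pm → overlap.
J52: starts 12:30pm before J57 ends 2:25pm, and ends 3:55pm after J57 starts 12:25pm → overlap.
J55: starts 2:45pm at or after J57 ends 2:25pm → clear.
J53: starts 3:55pm at or after J57 ends 2:25pm → clear.
J56: starts 4:55pm at or after J57 ends 2:25pm → clear.
J57 overlaps J51, J52, J54.

No — it overlaps J51, J52, J54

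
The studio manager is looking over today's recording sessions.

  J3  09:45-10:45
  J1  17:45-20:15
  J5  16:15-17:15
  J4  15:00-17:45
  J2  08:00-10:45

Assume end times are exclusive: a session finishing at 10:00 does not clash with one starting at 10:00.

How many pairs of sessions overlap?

2

Two intervals overlap when each starts before the other ends.
Sorted by start: J2, J3, J4, J5, J1.
J3 starts before J2 ends → J2 and J3 overlap.
J4 starts after J2 ends; J2 is clear from here.
J4 starts after J3 ends; J3 is clear from here.
J5 starts before J4 ends → J4 and J5 overlap.
J1 starts exactly when J4 ends (back-to-back, no overlap).
J1 starts after J5 ends.
Overlapping pairs: J2 & J3, J4 & J5 — 2 in total.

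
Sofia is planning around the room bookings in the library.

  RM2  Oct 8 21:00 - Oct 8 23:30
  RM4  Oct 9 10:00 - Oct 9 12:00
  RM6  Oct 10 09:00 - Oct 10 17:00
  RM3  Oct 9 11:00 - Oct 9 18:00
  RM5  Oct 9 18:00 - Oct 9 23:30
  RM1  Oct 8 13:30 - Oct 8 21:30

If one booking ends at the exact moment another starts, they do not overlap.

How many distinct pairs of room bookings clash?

2

Two intervals overlap when each starts before the other ends.
Sorted by start: RM1, RM2, RM4, RM3, RM5, RM6.
RM2 starts before RM1 ends → RM1 and RM2 overlap.
RM4 starts after RM1 ends — done with RM1.
RM4 starts after RM2 ends — done with RM2.
RM3 starts before RM4 ends → RM4 and RM3 overlap.
RM5 starts after RM4 ends — done with RM4.
RM5 starts exactly when RM3 ends (back-to-back, no overlap) — done with RM3.
RM6 starts after RM5 ends.
Overlapping pairs: RM1 & RM2, RM3 & RM4 — 2 in total.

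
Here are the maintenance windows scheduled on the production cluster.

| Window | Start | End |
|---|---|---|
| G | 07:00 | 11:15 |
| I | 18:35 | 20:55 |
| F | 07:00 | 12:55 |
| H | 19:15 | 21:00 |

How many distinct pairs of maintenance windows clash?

Sorted by start: F, G, I, H.
G starts before F ends → F and G overlap.
I starts after F ends; F is clear from here.
I starts after G ends; G is clear from here.
H starts before I ends → I and H overlap.
Overlapping pairs: F & G, H & I — 2 in total.

2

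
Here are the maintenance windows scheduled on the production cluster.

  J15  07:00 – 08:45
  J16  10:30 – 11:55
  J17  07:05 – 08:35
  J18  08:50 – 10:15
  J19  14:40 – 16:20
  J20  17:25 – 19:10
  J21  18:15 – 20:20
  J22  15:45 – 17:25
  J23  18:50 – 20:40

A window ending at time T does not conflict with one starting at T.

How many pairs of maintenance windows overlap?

Check each pair: they overlap iff neither finishes before the other starts.
Sorted by start: J15, J17, J18, J16, J19, J22, J20, J21, J23.
J17 starts before J15 ends → J15 and J17 overlap.
J18 starts after J15 ends, so nothing later overlaps J15 either.
J18 starts after J17 ends, so nothing later overlaps J17 either.
J16 starts after J18 ends, so nothing later overlaps J18 either.
J19 starts after J16 ends, so nothing later overlaps J16 either.
J22 starts before J19 ends → J19 and J22 overlap.
J20 starts after J19 ends, so nothing later overlaps J19 either.
J20 starts exactly when J22 ends (back-to-back, no overlap), so nothing later overlaps J22 either.
J21 starts before J20 ends → J20 and J21 overlap.
J23 starts before J20 ends → J20 and J23 overlap.
J23 starts before J21 ends → J21 and J23 overlap.
Overlapping pairs: J15 & J17, J19 & J22, J20 & J21, J20 & J23, J21 & J23 — 5 in total.

5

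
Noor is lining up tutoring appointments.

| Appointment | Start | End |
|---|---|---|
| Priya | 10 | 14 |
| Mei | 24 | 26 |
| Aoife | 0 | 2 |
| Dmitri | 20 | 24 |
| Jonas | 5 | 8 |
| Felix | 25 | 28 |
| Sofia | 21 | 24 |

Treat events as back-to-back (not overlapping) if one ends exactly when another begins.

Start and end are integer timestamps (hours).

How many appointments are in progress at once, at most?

2

Walk through starts and ends in time order (an end at T is processed before a start at T):
0 start Aoife → 1
2 end Aoife → 0
5 start Jonas → 1
8 end Jonas → 0
10 start Priya → 1
14 end Priya → 0
20 start Dmitri → 1
21 start Sofia → 2
24 end Dmitri → 1
24 end Sofia → 0
24 start Mei → 1
25 start Felix → 2
26 end Mei → 1
28 end Felix → 0
Peak is 2, at 21 (Dmitri, Sofia).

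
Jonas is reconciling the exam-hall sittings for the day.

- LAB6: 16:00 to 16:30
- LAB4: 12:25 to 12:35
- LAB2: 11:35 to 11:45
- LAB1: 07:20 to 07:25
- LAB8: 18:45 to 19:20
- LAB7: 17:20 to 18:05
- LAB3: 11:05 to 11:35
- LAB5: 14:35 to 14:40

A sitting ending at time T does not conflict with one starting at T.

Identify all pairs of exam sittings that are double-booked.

no overlapping pairs

Sorted by start: LAB1, LAB3, LAB2, LAB4, LAB5, LAB6, LAB7, LAB8.
LAB3 starts after LAB1 ends, so LAB1 has no further overlaps.
LAB2 starts exactly when LAB3 ends (back-to-back, no overlap), so LAB3 has no further overlaps.
LAB4 starts after LAB2 ends, so LAB2 has no further overlaps.
LAB5 starts after LAB4 ends, so LAB4 has no further overlaps.
LAB6 starts after LAB5 ends, so LAB5 has no further overlaps.
LAB7 starts after LAB6 ends, so LAB6 has no further overlaps.
LAB8 starts after LAB7 ends.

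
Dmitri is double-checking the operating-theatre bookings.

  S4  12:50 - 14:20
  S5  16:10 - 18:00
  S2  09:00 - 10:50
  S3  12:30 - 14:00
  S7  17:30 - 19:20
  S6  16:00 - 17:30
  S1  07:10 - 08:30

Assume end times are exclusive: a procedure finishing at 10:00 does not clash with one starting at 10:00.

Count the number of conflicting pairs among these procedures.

3

Sorted by start: S1, S2, S3, S4, S6, S5, S7.
S2 starts after S1 ends, so S1 has no further overlaps.
S3 starts after S2 ends, so S2 has no further overlaps.
S4 starts before S3 ends → S3 and S4 overlap.
S6 starts after S3 ends, so S3 has no further overlaps.
S6 starts after S4 ends, so S4 has no further overlaps.
S5 starts before S6 ends → S6 and S5 overlap.
S7 starts exactly when S6 ends (back-to-back, no overlap).
S7 starts before S5 ends → S5 and S7 overlap.
Overlapping pairs: S3 & S4, S5 & S6, S5 & S7 — 3 in total.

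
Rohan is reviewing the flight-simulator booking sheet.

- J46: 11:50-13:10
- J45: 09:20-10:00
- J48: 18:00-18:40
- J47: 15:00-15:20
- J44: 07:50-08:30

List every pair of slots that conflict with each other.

none

Check each pair: they overlap iff neither finishes before the other starts.
Sorted by start: J44, J45, J46, J47, J48.
J45 starts after J44 ends; J44 is clear from here.
J46 starts after J45 ends; J45 is clear from here.
J47 starts after J46 ends; J46 is clear from here.
J48 starts after J47 ends.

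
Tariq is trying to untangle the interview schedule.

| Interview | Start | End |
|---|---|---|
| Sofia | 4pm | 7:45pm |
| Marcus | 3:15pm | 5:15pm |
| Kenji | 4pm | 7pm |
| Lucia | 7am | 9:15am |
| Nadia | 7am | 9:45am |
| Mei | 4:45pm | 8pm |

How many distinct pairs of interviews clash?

Sorted by start: Lucia, Nadia, Marcus, Kenji, Sofia, Mei.
Nadia starts before Lucia ends → Lucia and Nadia overlap.
Marcus starts after Lucia ends; Lucia is clear from here.
Marcus starts after Nadia ends; Nadia is clear from here.
Kenji starts before Marcus ends → Marcus and Kenji overlap.
Sofia starts before Marcus ends → Marcus and Sofia overlap.
Mei starts before Marcus ends → Marcus and Mei overlap.
Sofia starts before Kenji ends → Kenji and Sofia overlap.
Mei starts before Kenji ends → Kenji and Mei overlap.
Mei starts before Sofia ends → Sofia and Mei overlap.
Overlapping pairs: Kenji & Marcus, Kenji & Mei, Kenji & Sofia, Lucia & Nadia, Marcus & Mei, Marcus & Sofia, Mei & Sofia — 7 in total.

7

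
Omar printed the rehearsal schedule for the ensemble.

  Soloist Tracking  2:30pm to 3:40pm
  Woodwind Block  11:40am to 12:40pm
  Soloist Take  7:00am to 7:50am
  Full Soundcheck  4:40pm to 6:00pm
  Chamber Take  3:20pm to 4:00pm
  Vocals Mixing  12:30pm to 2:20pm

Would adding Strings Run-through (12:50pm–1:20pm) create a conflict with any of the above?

Soloist Take: ends 7:50am at or before Strings Run-through starts 12:50pm → clear.
Woodwind Block: ends 12:40pm at or before Strings Run-through starts 12:50pm → clear.
Vocals Mixing: starts 12:30pm before Strings Run-through ends 1:20pm, and ends 2:20pm after Strings Run-through starts 12:50pm → overlap.
Soloist Tracking: starts 2:30pm at or after Strings Run-through ends 1:20pm → clear.
Chamber Take: starts 3:20pm at or after Strings Run-through ends 1:20pm → clear.
Full Soundcheck: starts 4:40pm at or after Strings Run-through ends 1:20pm → clear.
Strings Run-through overlaps Vocals Mixing.

Yes — it overlaps Vocals Mixing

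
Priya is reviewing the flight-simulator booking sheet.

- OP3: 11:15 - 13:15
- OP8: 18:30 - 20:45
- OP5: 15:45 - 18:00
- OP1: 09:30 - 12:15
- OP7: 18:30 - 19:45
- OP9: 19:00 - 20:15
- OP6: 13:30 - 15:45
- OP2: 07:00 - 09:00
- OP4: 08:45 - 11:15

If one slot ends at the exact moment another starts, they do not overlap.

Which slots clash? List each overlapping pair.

Sorted by start: OP2, OP4, OP1, OP3, OP6, OP5, OP7, OP8, OP9.
OP4 starts before OP2 ends → OP2 and OP4 overlap.
OP1 starts after OP2 ends, so nothing later overlaps OP2 either.
OP1 starts before OP4 ends → OP4 and OP1 overlap.
OP3 starts exactly when OP4 ends (back-to-back, no overlap), so nothing later overlaps OP4 either.
OP3 starts before OP1 ends → OP1 and OP3 overlap.
OP6 starts after OP1 ends, so nothing later overlaps OP1 either.
OP6 starts after OP3 ends, so nothing later overlaps OP3 either.
OP5 starts exactly when OP6 ends (back-to-back, no overlap), so nothing later overlaps OP6 either.
OP7 starts after OP5 ends, so nothing later overlaps OP5 either.
OP8 starts before OP7 ends → OP7 and OP8 overlap.
OP9 starts before OP7 ends → OP7 and OP9 overlap.
OP9 starts before OP8 ends → OP8 and OP9 overlap.

OP1 & OP3, OP1 & OP4, OP2 & OP4, OP7 & OP8, OP7 & OP9, OP8 & OP9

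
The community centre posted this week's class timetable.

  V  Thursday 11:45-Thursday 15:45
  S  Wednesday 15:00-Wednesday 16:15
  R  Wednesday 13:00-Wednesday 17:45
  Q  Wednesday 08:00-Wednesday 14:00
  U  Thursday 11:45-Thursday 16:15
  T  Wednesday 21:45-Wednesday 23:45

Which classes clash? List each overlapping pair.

Q & R, R & S, U & V

Sorted by start: Q, R, S, T, U, V.
R starts before Q ends → Q and R overlap.
S starts after Q ends, so nothing later overlaps Q either.
S starts before R ends → R and S overlap.
T starts after R ends, so nothing later overlaps R either.
T starts after S ends, so nothing later overlaps S either.
U starts after T ends, so nothing later overlaps T either.
V starts before U ends → U and V overlap.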